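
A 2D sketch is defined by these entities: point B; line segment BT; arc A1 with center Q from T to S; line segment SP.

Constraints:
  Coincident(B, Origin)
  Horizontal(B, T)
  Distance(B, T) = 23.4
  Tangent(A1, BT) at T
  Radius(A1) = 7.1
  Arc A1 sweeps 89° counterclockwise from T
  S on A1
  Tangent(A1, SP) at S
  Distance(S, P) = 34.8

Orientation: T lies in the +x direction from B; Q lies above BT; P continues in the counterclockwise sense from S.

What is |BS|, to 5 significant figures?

31.287

The tangent condition forces QT to be normal to BT, so Q = T + (0, 7.1) = (23.400, 7.1000). On A1, T sits at bearing -90° from Q; an 89° counterclockwise sweep puts S at bearing -1°, so S = Q + 7.1·(cos -1°, sin -1°) = (30.499, 6.9761). Then |BS| = |S − B| = 31.287.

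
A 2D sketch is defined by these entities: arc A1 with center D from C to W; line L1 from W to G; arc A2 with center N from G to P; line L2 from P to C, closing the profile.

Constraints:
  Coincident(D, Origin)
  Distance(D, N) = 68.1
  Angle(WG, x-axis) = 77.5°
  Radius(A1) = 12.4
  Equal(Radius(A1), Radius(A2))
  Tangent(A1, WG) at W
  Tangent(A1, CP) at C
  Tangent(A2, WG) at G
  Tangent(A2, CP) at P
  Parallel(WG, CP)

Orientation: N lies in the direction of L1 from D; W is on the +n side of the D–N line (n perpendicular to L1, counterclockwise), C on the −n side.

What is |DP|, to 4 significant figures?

69.22

The slot axis is L1's direction at 77.5°, so u = (cos 77.5°, sin 77.5°) = (0.2164, 0.9763) and n = (−sin 77.5°, cos 77.5°) = (-0.9763, 0.2164). D is at the origin and N lies 68.1 along u from D, so N = 68.1·u = (14.74, 66.49). Tangency of A1 to both parallel lines with radius 12.4 puts W and C at D ± 12.4·n: W = (-12.11, 2.684), C = (12.11, -2.684). Equal radii place G and P the same way about N: G = N + 12.4·n = (2.633, 69.17), P = N − 12.4·n = (26.85, 63.80). Then |DP| = |P − D| = 69.22.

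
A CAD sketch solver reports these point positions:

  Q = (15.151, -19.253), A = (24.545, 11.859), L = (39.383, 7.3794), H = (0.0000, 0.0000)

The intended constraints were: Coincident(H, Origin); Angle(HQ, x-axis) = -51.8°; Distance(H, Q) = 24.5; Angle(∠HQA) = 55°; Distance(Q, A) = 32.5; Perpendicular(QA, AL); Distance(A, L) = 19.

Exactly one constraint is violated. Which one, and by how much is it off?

Distance(A, L) = 19 — off by 3.50.

H = (0.00, 0.00) ✓; HQ at -51.80° ✓; |HQ| = 24.50 ✓; ∠HQA = 55.00° ✓; |QA| = 32.50 ✓; ∠(QA, AL) = 90.00° ✓; |AL| = 15.50 ✗.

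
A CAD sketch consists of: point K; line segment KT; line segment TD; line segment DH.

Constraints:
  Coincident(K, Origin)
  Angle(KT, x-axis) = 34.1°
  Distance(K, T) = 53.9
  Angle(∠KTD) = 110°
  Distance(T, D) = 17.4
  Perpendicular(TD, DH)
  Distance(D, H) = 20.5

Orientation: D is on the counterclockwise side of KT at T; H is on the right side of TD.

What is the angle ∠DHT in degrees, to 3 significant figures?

40.3°

∠KTD = 110.0°, so TD runs at 34.1° + (180° − 110.0°) = 104° from the x-axis; with |TD| = 17.4, D = T + 17.4·(cos 104°, sin 104°) = (40.4, 47.1). The perpendicularity gives DH at right angles to TD; with |DH| = 20.5 on the right of TD, H = D + 20.5·(0.970, 0.244) = (60.3, 52.1). Then cos ∠DHT = HD·HT / (|HD||HT|), giving 40.3°.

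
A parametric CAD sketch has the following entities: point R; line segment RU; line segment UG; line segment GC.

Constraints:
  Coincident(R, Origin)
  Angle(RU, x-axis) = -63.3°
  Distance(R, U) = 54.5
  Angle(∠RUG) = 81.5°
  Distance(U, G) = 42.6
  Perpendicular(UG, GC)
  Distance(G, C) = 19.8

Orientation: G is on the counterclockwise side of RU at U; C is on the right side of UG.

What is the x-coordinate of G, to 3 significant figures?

59.3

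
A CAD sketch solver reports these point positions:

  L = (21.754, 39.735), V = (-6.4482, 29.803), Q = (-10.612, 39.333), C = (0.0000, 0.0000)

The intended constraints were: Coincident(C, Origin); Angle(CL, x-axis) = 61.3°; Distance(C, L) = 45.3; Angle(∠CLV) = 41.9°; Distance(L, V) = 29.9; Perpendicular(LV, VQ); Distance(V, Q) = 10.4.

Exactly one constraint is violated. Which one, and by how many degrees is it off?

Perpendicular(LV, VQ) — off by 4.20°.

C = (0.00, 0.00) ✓; CL at 61.30° ✓; |CL| = 45.30 ✓; ∠CLV = 41.90° ✓; |LV| = 29.90 ✓; ∠(LV, VQ) = 85.80° ✗; |VQ| = 10.40 ✓.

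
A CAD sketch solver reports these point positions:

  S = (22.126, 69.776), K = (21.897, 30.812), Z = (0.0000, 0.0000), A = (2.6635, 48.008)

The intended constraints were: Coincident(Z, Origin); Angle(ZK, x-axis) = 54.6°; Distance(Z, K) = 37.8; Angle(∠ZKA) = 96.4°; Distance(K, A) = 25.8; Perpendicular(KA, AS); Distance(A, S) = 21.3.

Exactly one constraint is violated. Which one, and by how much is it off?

Distance(A, S) = 21.3 — off by 7.90.

Z = (0.00, 0.00) ✓; ZK at 54.60° ✓; |ZK| = 37.80 ✓; ∠ZKA = 96.40° ✓; |KA| = 25.80 ✓; ∠(KA, AS) = 90.00° ✓; |AS| = 29.20 ✗.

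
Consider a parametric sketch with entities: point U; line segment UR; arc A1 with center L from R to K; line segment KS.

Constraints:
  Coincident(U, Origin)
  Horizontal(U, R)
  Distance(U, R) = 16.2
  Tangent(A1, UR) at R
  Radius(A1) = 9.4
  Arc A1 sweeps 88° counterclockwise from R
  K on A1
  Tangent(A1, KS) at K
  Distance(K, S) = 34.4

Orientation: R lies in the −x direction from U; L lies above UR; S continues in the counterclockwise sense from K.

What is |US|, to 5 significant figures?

43.811

U is at the origin; U and R share the same y with |UR| = 16.2 and R on the −x side, so R = (-16.200, 0.0000). Since A1 is tangent to UR there, LR ⟂ UR, so L = R + (0, 9.4) = (-16.200, 9.4000). On A1, R sits at bearing -90° from L; an 88° counterclockwise sweep puts K at bearing -2°, so K = L + 9.4·(cos -2°, sin -2°) = (-6.8057, 9.0719). Tangency of A1 to KS means the radius LK is perpendicular to KS, so KS runs along (−sin -2°, cos -2°); with |KS| = 34.4, S = (-5.6052, 43.451). Then |US| = |S − U| = 43.811.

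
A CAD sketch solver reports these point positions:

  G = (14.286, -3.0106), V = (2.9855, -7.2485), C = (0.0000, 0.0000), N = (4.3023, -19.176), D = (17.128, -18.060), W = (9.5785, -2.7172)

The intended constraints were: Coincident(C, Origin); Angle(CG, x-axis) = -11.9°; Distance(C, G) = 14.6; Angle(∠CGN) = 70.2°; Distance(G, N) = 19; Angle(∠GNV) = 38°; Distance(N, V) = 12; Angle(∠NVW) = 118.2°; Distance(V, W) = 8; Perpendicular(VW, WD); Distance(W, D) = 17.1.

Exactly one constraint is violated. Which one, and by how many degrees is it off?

Perpendicular(VW, WD) — off by 8.30°.

C = (0.00, 0.00) ✓; CG at -11.90° ✓; |CG| = 14.60 ✓; ∠CGN = 70.20° ✓; |GN| = 19.00 ✓; ∠GNV = 38.00° ✓; |NV| = 12.00 ✓; ∠NVW = 118.2° ✓; |VW| = 8.000 ✓; ∠(VW, WD) = 98.30° ✗; |WD| = 17.10 ✓.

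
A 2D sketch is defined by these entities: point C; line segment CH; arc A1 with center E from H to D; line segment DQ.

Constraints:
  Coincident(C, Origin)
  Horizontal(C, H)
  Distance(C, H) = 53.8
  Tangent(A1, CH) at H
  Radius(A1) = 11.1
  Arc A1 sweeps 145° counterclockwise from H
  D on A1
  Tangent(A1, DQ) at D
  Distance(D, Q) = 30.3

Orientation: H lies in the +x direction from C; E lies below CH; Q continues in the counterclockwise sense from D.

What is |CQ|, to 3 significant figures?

81.4

C is at the origin; C and H share the same y with |CH| = 53.8 and H on the +x side, so H = (53.8, 0.00). Tangency of A1 to CH means the radius EH is perpendicular to CH, so E = H + (0, -11.1) = (53.8, -11.1). On A1, H sits at bearing 90° from E; a 145° counterclockwise sweep puts D at bearing 235°, so D = E + 11.1·(cos 235°, sin 235°) = (47.4, -20.2). Since A1 is tangent to DQ there, ED ⟂ DQ, so DQ runs along (−sin 235°, cos 235°); with |DQ| = 30.3, Q = (72.3, -37.6). Then |CQ| = |Q − C| = 81.4.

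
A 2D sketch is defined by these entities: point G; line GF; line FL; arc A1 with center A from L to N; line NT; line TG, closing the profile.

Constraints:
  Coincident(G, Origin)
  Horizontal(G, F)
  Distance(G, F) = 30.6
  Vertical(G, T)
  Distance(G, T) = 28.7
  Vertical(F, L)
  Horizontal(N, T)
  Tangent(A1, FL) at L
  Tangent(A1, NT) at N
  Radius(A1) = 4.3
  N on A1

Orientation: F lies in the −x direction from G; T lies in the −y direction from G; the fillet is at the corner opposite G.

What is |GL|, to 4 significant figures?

39.14

The virtual corner opposite G is at (-30.60, -28.70). Tangency of A1 to FL means the radius AL is perpendicular to FL and A1 meets NT tangentially, so AN is at right angles to NT, with radius 4.3, so the center A sits 4.3 in from both sides at A = (-26.30, -24.40). That places the tangent points at L = (-30.60, -24.40) on FL and N = (-26.30, -28.70) on NT. Then |GL| = |L − G| = 39.14.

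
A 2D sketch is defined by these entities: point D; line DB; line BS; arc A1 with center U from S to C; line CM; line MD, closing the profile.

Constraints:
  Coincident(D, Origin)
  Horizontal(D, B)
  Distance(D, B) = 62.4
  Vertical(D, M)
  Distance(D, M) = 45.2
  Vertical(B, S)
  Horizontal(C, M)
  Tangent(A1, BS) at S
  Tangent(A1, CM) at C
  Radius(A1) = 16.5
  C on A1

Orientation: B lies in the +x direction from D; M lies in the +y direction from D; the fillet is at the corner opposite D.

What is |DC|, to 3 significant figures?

64.4

The virtual corner opposite D is at (62.4, 45.2). A1 meets BS tangentially, so US is at right angles to BS and tangency of A1 to CM means the radius UC is perpendicular to CM, with radius 16.5, so the center U sits 16.5 in from both sides at U = (45.9, 28.7). That places the tangent points at S = (62.4, 28.7) on BS and C = (45.9, 45.2) on CM. Then |DC| = |C − D| = 64.4.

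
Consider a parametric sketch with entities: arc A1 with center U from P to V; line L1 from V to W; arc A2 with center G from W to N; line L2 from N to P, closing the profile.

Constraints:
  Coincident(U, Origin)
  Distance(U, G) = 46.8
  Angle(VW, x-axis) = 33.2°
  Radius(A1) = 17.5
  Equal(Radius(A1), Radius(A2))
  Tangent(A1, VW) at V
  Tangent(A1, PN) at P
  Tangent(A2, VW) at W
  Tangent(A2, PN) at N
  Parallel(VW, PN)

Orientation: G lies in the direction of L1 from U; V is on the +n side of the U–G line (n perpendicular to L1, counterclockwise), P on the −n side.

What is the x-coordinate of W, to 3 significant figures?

29.6

The slot axis is L1's direction at 33.2°, so u = (cos 33.2°, sin 33.2°) = (0.837, 0.548) and n = (−sin 33.2°, cos 33.2°) = (-0.548, 0.837). U is at the origin and G lies 46.8 along u from U, so G = 46.8·u = (39.2, 25.6). Tangency of A1 to both parallel lines with radius 17.5 puts V and P at U ± 17.5·n: V = (-9.58, 14.6), P = (9.58, -14.6). Equal radii place W and N the same way about G: W = G + 17.5·n = (29.6, 40.3), N = G − 17.5·n = (48.7, 11.0). So W.x = 29.6.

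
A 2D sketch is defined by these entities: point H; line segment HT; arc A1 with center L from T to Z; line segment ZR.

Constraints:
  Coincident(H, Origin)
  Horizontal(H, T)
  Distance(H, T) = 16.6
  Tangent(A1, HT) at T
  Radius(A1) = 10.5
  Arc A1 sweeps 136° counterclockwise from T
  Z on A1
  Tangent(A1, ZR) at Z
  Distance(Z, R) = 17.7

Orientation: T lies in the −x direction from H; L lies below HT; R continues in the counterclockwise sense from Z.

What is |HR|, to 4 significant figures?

32.34

H is at the origin; H and T share the same y with |HT| = 16.6 and T on the −x side, so T = (-16.60, 0.000). A1 meets HT tangentially, so LT is at right angles to HT, so L = T + (0, -10.5) = (-16.60, -10.50). On A1, T sits at bearing 90° from L; a 136° counterclockwise sweep puts Z at bearing 226°, so Z = L + 10.5·(cos 226°, sin 226°) = (-23.89, -18.05). Since A1 is tangent to ZR there, LZ ⟂ ZR, so ZR runs along (−sin 226°, cos 226°); with |ZR| = 17.7, R = (-11.16, -30.35). Then |HR| = |R − H| = 32.34.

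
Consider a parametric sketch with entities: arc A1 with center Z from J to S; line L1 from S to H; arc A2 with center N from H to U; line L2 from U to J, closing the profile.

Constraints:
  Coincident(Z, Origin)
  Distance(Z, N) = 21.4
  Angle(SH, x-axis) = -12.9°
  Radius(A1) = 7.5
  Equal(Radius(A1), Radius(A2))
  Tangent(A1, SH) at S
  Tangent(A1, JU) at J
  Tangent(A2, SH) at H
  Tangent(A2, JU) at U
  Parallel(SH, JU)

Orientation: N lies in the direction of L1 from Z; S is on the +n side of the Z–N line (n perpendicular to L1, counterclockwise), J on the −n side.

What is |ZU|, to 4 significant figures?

22.68

Tangency of A1 to both parallel lines with radius 7.5 puts S and J at Z ± 7.5·n: S = (1.674, 7.311), J = (-1.674, -7.311). Equal radii place H and U the same way about N: H = N + 7.5·n = (22.53, 2.533), U = N − 7.5·n = (19.19, -12.09). Then |ZU| = |U − Z| = 22.68.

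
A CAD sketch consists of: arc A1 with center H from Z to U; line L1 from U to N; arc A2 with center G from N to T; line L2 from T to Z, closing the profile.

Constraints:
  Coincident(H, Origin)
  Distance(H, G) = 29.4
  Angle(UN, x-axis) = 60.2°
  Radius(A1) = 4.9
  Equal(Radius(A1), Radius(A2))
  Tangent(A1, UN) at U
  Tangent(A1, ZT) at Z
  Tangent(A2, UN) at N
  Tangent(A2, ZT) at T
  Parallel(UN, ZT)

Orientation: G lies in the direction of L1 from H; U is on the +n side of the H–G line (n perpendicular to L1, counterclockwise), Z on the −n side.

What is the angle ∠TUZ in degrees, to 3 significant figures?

71.6°

The slot axis is L1's direction at 60.2°, so u = (cos 60.2°, sin 60.2°) = (0.497, 0.868) and n = (−sin 60.2°, cos 60.2°) = (-0.868, 0.497). H is at the origin and G lies 29.4 along u from H, so G = 29.4·u = (14.6, 25.5). Tangency of A1 to both parallel lines with radius 4.9 puts U and Z at H ± 4.9·n: U = (-4.25, 2.44), Z = (4.25, -2.44). Equal radii place N and T the same way about G: N = G + 4.9·n = (10.4, 27.9), T = G − 4.9·n = (18.9, 23.1). Then cos ∠TUZ = UT·UZ / (|UT||UZ|), giving 71.6°.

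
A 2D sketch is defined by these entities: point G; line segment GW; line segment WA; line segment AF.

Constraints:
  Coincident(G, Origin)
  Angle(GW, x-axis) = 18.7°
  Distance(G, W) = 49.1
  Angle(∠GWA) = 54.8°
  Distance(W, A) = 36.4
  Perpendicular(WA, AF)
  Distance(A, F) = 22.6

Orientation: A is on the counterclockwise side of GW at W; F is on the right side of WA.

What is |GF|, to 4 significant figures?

63.24

G is at the origin; GW runs at 18.7° with length 49.1, so W = 49.1·(cos 18.7°, sin 18.7°) = (46.51, 15.74). ∠GWA = 54.8°, so WA runs at 18.7° + (180° − 54.8°) = 143.9° from the x-axis; with |WA| = 36.4, A = W + 36.4·(cos 143.9°, sin 143.9°) = (17.10, 37.19). The perpendicularity gives AF at right angles to WA; with |AF| = 22.6 on the right of WA, F = A + 22.6·(0.5892, 0.8080) = (30.41, 55.45). Then |GF| = |F − G| = 63.24.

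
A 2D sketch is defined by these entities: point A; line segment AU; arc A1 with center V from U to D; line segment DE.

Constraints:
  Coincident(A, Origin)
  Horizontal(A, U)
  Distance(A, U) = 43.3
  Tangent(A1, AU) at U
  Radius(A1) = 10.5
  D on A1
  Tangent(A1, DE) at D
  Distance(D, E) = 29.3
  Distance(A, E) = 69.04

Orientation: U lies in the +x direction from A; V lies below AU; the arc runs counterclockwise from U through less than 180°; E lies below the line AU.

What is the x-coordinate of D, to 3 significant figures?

36.1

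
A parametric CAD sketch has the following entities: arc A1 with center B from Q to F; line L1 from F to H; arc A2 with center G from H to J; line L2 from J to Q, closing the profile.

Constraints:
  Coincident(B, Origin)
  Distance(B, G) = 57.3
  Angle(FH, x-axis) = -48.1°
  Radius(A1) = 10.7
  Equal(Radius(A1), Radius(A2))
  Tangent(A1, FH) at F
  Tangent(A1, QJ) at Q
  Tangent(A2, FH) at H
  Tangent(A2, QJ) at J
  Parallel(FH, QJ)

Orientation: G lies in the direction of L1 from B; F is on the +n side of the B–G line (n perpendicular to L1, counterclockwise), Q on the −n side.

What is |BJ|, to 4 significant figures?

58.29

Tangency of A1 to both parallel lines with radius 10.7 puts F and Q at B ± 10.7·n: F = (7.964, 7.146), Q = (-7.964, -7.146). Equal radii place H and J the same way about G: H = G + 10.7·n = (46.23, -35.50), J = G − 10.7·n = (30.30, -49.79). Then |BJ| = |J − B| = 58.29.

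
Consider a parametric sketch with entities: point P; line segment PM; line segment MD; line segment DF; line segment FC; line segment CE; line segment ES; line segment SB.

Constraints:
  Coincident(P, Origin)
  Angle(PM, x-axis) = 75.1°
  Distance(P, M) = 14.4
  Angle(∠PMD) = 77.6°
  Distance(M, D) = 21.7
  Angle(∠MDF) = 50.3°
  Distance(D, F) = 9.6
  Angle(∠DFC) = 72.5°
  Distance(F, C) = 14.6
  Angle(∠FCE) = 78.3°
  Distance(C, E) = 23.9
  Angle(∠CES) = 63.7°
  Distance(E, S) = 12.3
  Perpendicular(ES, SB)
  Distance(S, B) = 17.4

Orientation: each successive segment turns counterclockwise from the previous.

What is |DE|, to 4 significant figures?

15.82

P is at the origin; PM runs at 75.1° with length 14.4, so M = (3.703, 13.92). ∠PMD = 77.6° gives MD at 177.5° from the x-axis; with |MD| = 21.7, D = (-17.98, 14.86). ∠MDF = 50.3° gives DF at -52.80° from the x-axis; with |DF| = 9.6, F = (-12.17, 7.216). ∠DFC = 72.5° gives FC at 54.70° from the x-axis; with |FC| = 14.6, C = (-3.736, 19.13). ∠FCE = 78.3° gives CE at 156.4° from the x-axis; with |CE| = 23.9, E = (-25.64, 28.70). Then |DE| = |E − D| = 15.82.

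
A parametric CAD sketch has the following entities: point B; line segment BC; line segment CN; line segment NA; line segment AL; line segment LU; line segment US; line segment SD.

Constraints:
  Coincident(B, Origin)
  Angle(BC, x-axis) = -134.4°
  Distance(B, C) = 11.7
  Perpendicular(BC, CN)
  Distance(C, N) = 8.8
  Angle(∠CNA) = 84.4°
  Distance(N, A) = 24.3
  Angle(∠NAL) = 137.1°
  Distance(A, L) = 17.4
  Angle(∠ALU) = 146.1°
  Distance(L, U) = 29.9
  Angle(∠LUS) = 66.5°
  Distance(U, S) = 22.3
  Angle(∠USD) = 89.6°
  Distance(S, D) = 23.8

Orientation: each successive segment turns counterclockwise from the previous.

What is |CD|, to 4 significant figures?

25.95

B is at the origin; BC runs at -134.4° with length 11.7, so C = (-8.186, -8.359). The perpendicularity gives CN at right angles to BC, so CN runs at -44.40°; with |CN| = 8.8, N = (-1.899, -14.52). ∠CNA = 84.4° gives NA at 51.20° from the x-axis; with |NA| = 24.3, A = (13.33, 4.422). ∠NAL = 137.1° gives AL at 94.10° from the x-axis; with |AL| = 17.4, L = (12.08, 21.78). ∠ALU = 146.1° gives LU at 128.0° from the x-axis; with |LU| = 29.9, U = (-6.325, 45.34). ∠LUS = 66.5° gives US at -118.5° from the x-axis; with |US| = 22.3, S = (-16.97, 25.74). ∠USD = 89.6° gives SD at -28.10° from the x-axis; with |SD| = 23.8, D = (4.029, 14.53). Then |CD| = |D − C| = 25.95.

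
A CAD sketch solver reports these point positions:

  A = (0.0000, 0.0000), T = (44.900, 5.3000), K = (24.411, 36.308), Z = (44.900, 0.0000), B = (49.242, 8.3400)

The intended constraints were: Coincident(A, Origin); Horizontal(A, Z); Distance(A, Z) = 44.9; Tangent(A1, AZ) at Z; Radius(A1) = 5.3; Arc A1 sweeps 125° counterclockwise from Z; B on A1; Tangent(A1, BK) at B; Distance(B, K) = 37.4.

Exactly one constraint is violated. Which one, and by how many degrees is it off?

Tangent(A1, BK) at B — off by 6.60°.

A = (0.00, 0.00) ✓; A.y = 0.00, Z.y = 0.00 ✓; |AZ| = 44.90 ✓; ∠(TZ, ZA) = 90.00° ✓; |TZ| = 5.300 ✓; bearing(T→B) − bearing(T→Z) = 125.0° ✓; |TB| = 5.300 ✓; ∠(TB, BK) = 83.40° ✗; |BK| = 37.40 ✓.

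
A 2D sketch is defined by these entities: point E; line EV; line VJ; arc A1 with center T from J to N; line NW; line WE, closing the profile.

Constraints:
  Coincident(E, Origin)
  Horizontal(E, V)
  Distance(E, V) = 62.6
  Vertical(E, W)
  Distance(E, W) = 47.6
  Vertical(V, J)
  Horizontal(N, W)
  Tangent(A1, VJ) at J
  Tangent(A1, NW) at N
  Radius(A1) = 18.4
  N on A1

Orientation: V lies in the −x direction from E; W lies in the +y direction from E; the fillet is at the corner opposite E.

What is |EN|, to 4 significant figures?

64.96

E is at the origin; E and V share the same y with |EV| = 62.6 and V on the −x side, so V = (-62.60, 0.000). EW is vertical with |EW| = 47.6 and W on the +y side, so W = (0.000, 47.60). The virtual corner opposite E is at (-62.60, 47.60). The tangent condition forces TJ to be normal to VJ and the tangent condition forces TN to be normal to NW, with radius 18.4, so the center T sits 18.4 in from both sides at T = (-44.20, 29.20). That places the tangent points at J = (-62.60, 29.20) on VJ and N = (-44.20, 47.60) on NW. Then |EN| = |N − E| = 64.96.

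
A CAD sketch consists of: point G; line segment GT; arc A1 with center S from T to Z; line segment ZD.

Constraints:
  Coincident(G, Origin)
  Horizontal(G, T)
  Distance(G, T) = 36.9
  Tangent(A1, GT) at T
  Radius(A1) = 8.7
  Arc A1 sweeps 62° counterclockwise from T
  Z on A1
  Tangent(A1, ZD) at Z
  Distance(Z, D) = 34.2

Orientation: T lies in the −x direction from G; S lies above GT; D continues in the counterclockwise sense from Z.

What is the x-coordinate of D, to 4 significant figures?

-13.16

G is at the origin; GT is horizontal with |GT| = 36.9 and T on the −x side, so T = (-36.90, 0.000). Since A1 is tangent to GT there, ST ⟂ GT, so S = T + (0, 8.7) = (-36.90, 8.700). On A1, T sits at bearing -90° from S; a 62° counterclockwise sweep puts Z at bearing -28°, so Z = S + 8.7·(cos -28°, sin -28°) = (-29.22, 4.616). A1 meets ZD tangentially, so SZ is at right angles to ZD, so ZD runs along (−sin -28°, cos -28°); with |ZD| = 34.2, D = (-13.16, 34.81). So D.x = -13.16.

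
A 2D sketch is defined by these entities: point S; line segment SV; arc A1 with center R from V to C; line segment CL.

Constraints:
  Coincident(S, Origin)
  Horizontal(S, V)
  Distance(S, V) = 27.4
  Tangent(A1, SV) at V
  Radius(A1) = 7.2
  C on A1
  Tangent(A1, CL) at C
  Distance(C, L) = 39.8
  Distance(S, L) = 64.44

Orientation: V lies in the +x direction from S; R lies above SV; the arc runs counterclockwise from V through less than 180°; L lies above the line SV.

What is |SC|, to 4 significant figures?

34.28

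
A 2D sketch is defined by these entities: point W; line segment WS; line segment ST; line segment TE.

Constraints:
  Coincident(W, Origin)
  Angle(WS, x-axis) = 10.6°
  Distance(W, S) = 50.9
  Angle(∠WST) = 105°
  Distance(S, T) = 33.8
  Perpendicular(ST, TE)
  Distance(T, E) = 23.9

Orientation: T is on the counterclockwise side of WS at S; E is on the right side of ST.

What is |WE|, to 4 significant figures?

86.86

W is at the origin; WS runs at 10.6° with length 50.9, so S = 50.9·(cos 10.6°, sin 10.6°) = (50.03, 9.363). ∠WST = 105.0°, so ST runs at 10.6° + (180° − 105.0°) = 85.60° from the x-axis; with |ST| = 33.8, T = S + 33.8·(cos 85.60°, sin 85.60°) = (52.62, 43.06). ST is perpendicular to TE; with |TE| = 23.9 on the right of ST, E = T + 23.9·(0.9971, -0.07672) = (76.45, 41.23). Then |WE| = |E − W| = 86.86.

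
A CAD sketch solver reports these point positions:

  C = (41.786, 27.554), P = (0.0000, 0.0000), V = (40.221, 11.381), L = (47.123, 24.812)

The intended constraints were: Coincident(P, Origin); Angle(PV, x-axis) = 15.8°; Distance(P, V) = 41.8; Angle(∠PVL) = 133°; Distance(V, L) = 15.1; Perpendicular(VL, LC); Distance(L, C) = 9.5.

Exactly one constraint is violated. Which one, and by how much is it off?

Distance(L, C) = 9.5 — off by 3.50.

P = (0.00, 0.00) ✓; PV at 15.80° ✓; |PV| = 41.80 ✓; ∠PVL = 133.0° ✓; |VL| = 15.10 ✓; ∠(VL, LC) = 90.01° ✓; |LC| = 6.000 ✗.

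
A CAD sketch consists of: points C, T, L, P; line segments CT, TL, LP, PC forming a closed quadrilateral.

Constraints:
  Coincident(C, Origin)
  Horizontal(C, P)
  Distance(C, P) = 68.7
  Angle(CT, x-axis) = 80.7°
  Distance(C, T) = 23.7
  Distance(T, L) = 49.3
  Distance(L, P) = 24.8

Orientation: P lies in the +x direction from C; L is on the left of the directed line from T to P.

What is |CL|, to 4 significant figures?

56.31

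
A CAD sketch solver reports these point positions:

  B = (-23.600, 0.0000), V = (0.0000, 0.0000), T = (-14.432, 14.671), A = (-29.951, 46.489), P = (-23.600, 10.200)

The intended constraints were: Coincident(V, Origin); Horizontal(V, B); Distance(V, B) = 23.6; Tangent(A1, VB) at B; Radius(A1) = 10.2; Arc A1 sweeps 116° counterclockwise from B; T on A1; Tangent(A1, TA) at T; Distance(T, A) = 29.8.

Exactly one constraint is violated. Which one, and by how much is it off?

Distance(T, A) = 29.8 — off by 5.60.

V = (0.00, 0.00) ✓; V.y = 0.00, B.y = 0.00 ✓; |VB| = 23.60 ✓; ∠(PB, BV) = 90.00° ✓; |PB| = 10.20 ✓; bearing(P→T) − bearing(P→B) = 116.0° ✓; |PT| = 10.20 ✓; ∠(PT, TA) = 90.00° ✓; |TA| = 35.40 ✗.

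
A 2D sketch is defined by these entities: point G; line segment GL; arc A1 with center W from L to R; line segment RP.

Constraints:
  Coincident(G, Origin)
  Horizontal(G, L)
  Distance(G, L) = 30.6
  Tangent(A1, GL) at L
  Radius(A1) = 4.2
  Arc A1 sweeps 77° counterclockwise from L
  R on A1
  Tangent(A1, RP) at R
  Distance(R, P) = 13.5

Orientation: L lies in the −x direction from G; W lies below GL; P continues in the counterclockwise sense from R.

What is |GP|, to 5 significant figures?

41.143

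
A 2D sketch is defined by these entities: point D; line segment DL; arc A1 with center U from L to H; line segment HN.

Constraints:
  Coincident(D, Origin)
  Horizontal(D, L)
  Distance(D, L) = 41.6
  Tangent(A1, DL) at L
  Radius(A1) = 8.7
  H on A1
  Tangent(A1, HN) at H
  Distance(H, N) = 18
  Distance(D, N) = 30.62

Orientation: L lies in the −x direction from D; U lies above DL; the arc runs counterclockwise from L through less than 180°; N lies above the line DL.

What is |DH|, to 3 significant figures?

34.6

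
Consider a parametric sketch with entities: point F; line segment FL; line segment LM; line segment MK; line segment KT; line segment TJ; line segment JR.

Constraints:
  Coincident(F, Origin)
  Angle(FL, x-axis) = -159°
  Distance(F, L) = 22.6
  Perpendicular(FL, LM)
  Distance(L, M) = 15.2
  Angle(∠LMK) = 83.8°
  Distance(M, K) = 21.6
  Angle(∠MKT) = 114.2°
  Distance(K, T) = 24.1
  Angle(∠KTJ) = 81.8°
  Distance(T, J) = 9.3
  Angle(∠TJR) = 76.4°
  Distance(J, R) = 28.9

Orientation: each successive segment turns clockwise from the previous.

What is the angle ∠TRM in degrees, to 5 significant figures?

99.622°

F is at the origin; FL runs at -159.0° with length 22.6, so L = (-21.099, -8.0991). The perpendicularity gives LM at right angles to FL, so LM runs at 111.00°; with |LM| = 15.2, M = (-26.546, 6.0913). ∠LMK = 83.8° gives MK at 14.800° from the x-axis; with |MK| = 21.6, K = (-5.6627, 11.609). ∠MKT = 114.2° gives KT at -51.000° from the x-axis; with |KT| = 24.1, T = (9.5039, -7.1203). ∠KTJ = 81.8° gives TJ at -149.20° from the x-axis; with |TJ| = 9.3, J = (1.5156, -11.882). ∠TJR = 76.4° gives JR at 107.20° from the x-axis; with |JR| = 28.9, R = (-7.0304, 15.725). Then cos ∠TRM = RT·RM / (|RT||RM|), giving 99.622°.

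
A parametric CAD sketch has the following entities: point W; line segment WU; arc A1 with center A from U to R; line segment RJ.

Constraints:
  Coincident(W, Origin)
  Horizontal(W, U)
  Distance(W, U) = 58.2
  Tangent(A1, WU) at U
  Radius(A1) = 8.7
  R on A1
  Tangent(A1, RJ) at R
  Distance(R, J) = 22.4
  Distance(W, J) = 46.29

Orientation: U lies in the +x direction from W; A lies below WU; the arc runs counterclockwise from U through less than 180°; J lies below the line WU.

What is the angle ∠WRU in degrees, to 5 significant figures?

144.71°

Checks: |AU| = 8.700 ✓; |AR| = 8.700 ✓; ∠(AR, RJ) = 90.00° ✓; |RJ| = 22.40 ✓; |WJ| = 46.29 ✓.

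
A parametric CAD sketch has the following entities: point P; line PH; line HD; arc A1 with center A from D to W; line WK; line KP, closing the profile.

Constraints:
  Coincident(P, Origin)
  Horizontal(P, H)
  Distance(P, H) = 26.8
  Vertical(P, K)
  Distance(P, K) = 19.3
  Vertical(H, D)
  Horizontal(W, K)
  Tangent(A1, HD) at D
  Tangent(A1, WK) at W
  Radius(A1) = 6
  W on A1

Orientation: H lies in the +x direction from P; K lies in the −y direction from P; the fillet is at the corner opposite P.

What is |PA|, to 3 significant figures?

24.7

P is at the origin; PH is horizontal with |PH| = 26.8 and H on the +x side, so H = (26.8, 0.00). P and K share the same x with |PK| = 19.3 and K on the −y side, so K = (0.00, -19.3). The virtual corner opposite P is at (26.8, -19.3). The tangent condition forces AD to be normal to HD and tangency of A1 to WK means the radius AW is perpendicular to WK, with radius 6.0, so the center A sits 6.0 in from both sides at A = (20.8, -13.3). Then |PA| = |A − P| = 24.7.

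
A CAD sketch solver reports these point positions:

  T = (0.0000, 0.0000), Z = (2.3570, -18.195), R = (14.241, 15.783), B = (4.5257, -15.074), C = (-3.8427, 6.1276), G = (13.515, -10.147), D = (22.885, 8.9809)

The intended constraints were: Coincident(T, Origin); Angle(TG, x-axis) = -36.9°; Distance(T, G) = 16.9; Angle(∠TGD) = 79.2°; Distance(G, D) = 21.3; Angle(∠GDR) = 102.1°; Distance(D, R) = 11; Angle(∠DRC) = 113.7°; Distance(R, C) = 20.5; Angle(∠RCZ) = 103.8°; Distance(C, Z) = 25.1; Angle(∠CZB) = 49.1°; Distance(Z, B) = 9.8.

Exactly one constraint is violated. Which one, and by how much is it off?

Distance(Z, B) = 9.8 — off by 6.00.

T = (0.00, 0.00) ✓; TG at -36.90° ✓; |TG| = 16.90 ✓; ∠TGD = 79.20° ✓; |GD| = 21.30 ✓; ∠GDR = 102.1° ✓; |DR| = 11.00 ✓; ∠DRC = 113.7° ✓; |RC| = 20.50 ✓; ∠RCZ = 103.8° ✓; |CZ| = 25.10 ✓; ∠CZB = 49.09° ✓; |ZB| = 3.801 ✗.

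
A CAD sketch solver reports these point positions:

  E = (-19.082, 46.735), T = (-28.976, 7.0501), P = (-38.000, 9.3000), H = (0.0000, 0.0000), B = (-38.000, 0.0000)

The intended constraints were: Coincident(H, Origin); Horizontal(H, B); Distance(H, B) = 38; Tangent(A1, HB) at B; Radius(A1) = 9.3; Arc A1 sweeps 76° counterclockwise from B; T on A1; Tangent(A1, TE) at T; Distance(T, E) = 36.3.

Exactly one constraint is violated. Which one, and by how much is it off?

Distance(T, E) = 36.3 — off by 4.60.

H = (0.00, 0.00) ✓; H.y = 0.00, B.y = 0.00 ✓; |HB| = 38.00 ✓; ∠(PB, BH) = 90.00° ✓; |PB| = 9.300 ✓; bearing(P→T) − bearing(P→B) = 76.00° ✓; |PT| = 9.300 ✓; ∠(PT, TE) = 90.00° ✓; |TE| = 40.90 ✗.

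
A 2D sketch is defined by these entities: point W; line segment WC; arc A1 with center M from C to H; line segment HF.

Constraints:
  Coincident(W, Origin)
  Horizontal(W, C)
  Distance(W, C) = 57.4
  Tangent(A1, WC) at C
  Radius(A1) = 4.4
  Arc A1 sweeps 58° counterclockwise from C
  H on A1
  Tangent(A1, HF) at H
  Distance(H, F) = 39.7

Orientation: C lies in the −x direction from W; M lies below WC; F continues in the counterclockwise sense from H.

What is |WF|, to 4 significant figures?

89.60

W is at the origin; W and C share the same y with |WC| = 57.4 and C on the −x side, so C = (-57.40, 0.000). Tangency of A1 to WC means the radius MC is perpendicular to WC, so M = C + (0, -4.4) = (-57.40, -4.400). On A1, C sits at bearing 90° from M; a 58° counterclockwise sweep puts H at bearing 148°, so H = M + 4.4·(cos 148°, sin 148°) = (-61.13, -2.068). Tangency of A1 to HF means the radius MH is perpendicular to HF, so HF runs along (−sin 148°, cos 148°); with |HF| = 39.7, F = (-82.17, -35.74). Then |WF| = |F − W| = 89.60.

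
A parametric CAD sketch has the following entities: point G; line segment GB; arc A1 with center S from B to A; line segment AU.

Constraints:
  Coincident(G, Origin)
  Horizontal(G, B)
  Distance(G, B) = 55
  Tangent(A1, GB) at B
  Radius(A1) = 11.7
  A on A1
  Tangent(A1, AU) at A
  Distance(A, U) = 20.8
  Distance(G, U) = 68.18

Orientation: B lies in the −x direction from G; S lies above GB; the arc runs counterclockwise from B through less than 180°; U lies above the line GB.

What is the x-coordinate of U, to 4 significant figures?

-58.31

G is at the origin; GB is horizontal with |GB| = 55.0 and B on the −x side, so B = (-55.00, 0.000). Since A1 is tangent to GB there, SB ⟂ GB, so S = B + (0, 11.7) = (-55.00, 11.70). Since SA ⟂ AU (tangency), |SU| = √(11.7² + 20.8²) = 23.86 regardless of where A sits on A1. So U lies on both circle(G, 68.18) and circle(S, 23.86); the above-GB intersection is U = (-58.31, 35.33). A is the foot of the tangent from U: A = (-45.70, 18.79).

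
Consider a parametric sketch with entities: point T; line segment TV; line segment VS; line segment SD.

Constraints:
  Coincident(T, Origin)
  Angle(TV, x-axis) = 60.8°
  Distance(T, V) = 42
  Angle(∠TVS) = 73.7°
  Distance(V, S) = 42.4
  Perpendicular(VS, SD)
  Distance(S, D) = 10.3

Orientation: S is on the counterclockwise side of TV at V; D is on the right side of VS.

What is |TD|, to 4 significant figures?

59.15

∠TVS = 73.7°, so VS runs at 60.8° + (180° − 73.7°) = 167.1° from the x-axis; with |VS| = 42.4, S = V + 42.4·(cos 167.1°, sin 167.1°) = (-20.84, 46.13). VS is perpendicular to SD; with |SD| = 10.3 on the right of VS, D = S + 10.3·(0.2233, 0.9748) = (-18.54, 56.17). Then |TD| = |D − T| = 59.15.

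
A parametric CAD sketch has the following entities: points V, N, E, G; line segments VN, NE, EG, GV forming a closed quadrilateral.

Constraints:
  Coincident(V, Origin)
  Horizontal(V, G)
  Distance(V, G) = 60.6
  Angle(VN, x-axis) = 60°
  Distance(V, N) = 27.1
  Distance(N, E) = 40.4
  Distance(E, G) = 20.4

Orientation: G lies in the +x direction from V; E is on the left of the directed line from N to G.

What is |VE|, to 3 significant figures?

57.1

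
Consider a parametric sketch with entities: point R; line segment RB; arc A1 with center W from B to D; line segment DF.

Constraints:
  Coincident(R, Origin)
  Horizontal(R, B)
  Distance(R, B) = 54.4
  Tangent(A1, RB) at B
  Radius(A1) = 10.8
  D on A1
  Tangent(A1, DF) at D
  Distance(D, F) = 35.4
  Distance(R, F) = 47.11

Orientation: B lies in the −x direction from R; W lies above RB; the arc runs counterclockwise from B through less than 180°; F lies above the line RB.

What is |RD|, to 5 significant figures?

45.170

R is at the origin; R and B share the same y with |RB| = 54.4 and B on the −x side, so B = (-54.400, 0.0000). The tangent condition forces WB to be normal to RB, so W = B + (0, 10.8) = (-54.400, 10.800). Since WD ⟂ DF (tangency), |WF| = √(10.8² + 35.4²) = 37.011 regardless of where D sits on A1. So F lies on both circle(R, 47.11) and circle(W, 37.011); the above-RB intersection is F = (-28.657, 37.391). D is the foot of the tangent from F: D = (-44.786, 5.8793).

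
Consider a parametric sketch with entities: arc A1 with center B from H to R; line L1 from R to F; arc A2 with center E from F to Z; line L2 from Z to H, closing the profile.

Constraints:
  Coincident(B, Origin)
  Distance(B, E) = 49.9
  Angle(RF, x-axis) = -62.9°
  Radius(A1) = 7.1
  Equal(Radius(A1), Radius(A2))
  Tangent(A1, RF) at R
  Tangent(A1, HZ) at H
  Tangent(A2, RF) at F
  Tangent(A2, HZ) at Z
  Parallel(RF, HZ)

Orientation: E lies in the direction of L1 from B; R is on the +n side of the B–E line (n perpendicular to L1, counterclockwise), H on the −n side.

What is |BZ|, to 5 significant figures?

50.403

The slot axis is L1's direction at -62.9°, so u = (cos -62.9°, sin -62.9°) = (0.45554, -0.89021) and n = (−sin -62.9°, cos -62.9°) = (0.89021, 0.45554). B is at the origin and E lies 49.9 along u from B, so E = 49.9·u = (22.732, -44.422). Tangency of A1 to both parallel lines with radius 7.1 puts R and H at B ± 7.1·n: R = (6.3205, 3.2344), H = (-6.3205, -3.2344). Equal radii place F and Z the same way about E: F = E + 7.1·n = (29.052, -41.187), Z = E − 7.1·n = (16.411, -47.656). Then |BZ| = |Z − B| = 50.403.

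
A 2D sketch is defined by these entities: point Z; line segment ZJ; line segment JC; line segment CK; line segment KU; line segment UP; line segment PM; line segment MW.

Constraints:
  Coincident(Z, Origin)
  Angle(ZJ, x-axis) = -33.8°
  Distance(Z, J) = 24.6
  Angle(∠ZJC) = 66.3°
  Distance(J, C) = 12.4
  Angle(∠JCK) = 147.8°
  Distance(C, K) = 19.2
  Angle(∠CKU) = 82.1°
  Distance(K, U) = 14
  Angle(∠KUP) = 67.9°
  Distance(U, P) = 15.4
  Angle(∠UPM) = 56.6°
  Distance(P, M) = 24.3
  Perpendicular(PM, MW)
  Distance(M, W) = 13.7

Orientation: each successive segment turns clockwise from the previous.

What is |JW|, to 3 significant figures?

42.3

∠UPM = 56.6° gives PM at -153° from the x-axis; with |PM| = 24.3, M = (-15.7, -25.2). PM is perpendicular to MW, so MW runs at 117°; with |MW| = 13.7, W = (-21.9, -13.0). Then |JW| = |W − J| = 42.3.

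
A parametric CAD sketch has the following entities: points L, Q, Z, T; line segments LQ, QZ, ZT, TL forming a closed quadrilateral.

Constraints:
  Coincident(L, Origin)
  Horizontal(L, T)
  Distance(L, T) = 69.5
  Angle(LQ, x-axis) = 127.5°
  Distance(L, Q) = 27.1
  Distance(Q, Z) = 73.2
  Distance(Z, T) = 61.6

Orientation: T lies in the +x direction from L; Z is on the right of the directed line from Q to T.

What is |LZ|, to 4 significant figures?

46.26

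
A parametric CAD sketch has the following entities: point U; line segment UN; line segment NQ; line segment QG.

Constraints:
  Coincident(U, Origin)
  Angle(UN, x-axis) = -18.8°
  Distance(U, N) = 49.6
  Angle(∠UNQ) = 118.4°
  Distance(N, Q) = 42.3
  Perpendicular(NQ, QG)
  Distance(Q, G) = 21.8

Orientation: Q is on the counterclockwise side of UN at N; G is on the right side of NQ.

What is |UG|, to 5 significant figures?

92.859

∠UNQ = 118.4°, so NQ runs at -18.8° + (180° − 118.4°) = 42.800° from the x-axis; with |NQ| = 42.3, Q = N + 42.3·(cos 42.800°, sin 42.800°) = (77.991, 12.756). The perpendicularity gives QG at right angles to NQ; with |QG| = 21.8 on the right of NQ, G = Q + 21.8·(0.67944, -0.73373) = (92.802, -3.2393). Then |UG| = |G − U| = 92.859.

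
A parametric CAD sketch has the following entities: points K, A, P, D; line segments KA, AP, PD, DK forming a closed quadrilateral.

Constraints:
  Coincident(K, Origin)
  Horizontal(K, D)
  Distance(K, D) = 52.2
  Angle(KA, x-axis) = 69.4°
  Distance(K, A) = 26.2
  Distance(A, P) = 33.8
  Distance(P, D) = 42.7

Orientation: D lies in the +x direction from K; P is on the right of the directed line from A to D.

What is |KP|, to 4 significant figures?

14.00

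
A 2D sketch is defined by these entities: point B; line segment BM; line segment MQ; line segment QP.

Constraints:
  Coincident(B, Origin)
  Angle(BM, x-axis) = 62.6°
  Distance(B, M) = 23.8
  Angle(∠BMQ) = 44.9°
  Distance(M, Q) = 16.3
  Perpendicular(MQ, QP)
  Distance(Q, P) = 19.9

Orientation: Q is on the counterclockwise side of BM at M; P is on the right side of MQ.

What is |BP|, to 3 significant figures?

36.7

B is at the origin; BM runs at 62.6° with length 23.8, so M = 23.8·(cos 62.6°, sin 62.6°) = (11.0, 21.1). ∠BMQ = 44.9°, so MQ runs at 62.6° + (180° − 44.9°) = 198° from the x-axis; with |MQ| = 16.3, Q = M + 16.3·(cos 198°, sin 198°) = (-4.58, 16.2). The perpendicularity gives QP at right angles to MQ; with |QP| = 19.9 on the right of MQ, P = Q + 19.9·(-0.304, 0.953) = (-10.6, 35.1). Then |BP| = |P − B| = 36.7.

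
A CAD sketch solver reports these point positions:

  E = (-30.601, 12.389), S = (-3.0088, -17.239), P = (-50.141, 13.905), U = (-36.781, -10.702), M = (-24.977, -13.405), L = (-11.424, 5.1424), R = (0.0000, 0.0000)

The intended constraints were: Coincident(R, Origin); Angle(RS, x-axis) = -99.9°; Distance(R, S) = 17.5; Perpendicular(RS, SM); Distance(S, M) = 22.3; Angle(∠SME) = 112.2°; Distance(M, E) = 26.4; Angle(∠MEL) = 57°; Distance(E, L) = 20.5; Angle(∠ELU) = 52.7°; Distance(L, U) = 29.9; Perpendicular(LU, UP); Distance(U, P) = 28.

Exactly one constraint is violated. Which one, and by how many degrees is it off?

Perpendicular(LU, UP) — off by 3.50°.

R = (0.00, 0.00) ✓; RS at -99.90° ✓; |RS| = 17.50 ✓; ∠(RS, SM) = 90.00° ✓; |SM| = 22.30 ✓; ∠SME = 112.2° ✓; |ME| = 26.40 ✓; ∠MEL = 57.00° ✓; |EL| = 20.50 ✓; ∠ELU = 52.70° ✓; |LU| = 29.90 ✓; ∠(LU, UP) = 93.50° ✗; |UP| = 28.00 ✓.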